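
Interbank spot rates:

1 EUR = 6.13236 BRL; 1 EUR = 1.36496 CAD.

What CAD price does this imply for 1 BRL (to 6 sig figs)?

1 BRL ÷ 6.13236 = 0.163069 EUR
0.163069 EUR × 1.36496 = 0.222583 CAD

BRL/CAD = 0.222583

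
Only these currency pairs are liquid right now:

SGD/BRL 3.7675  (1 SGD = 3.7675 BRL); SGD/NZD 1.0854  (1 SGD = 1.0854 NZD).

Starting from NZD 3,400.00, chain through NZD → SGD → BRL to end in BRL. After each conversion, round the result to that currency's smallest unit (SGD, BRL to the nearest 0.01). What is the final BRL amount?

BRL 11,801.66

NZD 3,400.00 ÷ 1.0854 = SGD 3,132.49
SGD 3,132.49 × 3.7675 = BRL 11,801.66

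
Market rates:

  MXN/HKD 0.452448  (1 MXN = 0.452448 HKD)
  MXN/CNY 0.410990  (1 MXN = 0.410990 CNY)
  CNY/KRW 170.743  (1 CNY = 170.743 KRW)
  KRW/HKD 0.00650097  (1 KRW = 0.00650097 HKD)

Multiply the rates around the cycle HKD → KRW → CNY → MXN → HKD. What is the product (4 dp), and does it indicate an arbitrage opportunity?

Around HKD → KRW → CNY → MXN → HKD: 1 ÷ 0.00650097 ÷ 170.743 ÷ 0.410990 × 0.452448 = 0.991782
Product < 1; profitable direction is HKD → MXN → CNY → KRW → HKD.

0.9918 (arbitrage exists)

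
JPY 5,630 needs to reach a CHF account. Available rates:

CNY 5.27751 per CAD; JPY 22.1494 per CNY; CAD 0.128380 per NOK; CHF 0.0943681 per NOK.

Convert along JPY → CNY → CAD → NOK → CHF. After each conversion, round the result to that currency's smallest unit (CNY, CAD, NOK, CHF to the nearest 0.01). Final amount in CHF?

JPY 5,630 ÷ 22.1494 = CNY 254.18
CNY 254.18 ÷ 5.27751 = CAD 48.16
CAD 48.16 ÷ 0.128380 = NOK 375.14
NOK 375.14 × 0.0943681 = CHF 35.40

CHF 35.40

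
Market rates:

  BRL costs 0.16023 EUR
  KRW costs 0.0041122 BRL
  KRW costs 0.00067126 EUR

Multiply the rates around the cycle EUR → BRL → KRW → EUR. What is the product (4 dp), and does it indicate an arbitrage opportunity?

Around EUR → BRL → KRW → EUR: 1 ÷ 0.16023 ÷ 0.0041122 × 0.00067126 = 1.018762
Product > 1; profitable direction is EUR → BRL → KRW → EUR.

1.0188 (arbitrage exists)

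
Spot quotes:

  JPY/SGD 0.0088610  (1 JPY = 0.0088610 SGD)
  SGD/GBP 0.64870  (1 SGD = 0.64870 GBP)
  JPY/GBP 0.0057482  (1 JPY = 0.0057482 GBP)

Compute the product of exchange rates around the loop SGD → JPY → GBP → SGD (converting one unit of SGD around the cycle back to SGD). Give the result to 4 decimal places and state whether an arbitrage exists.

1.0000 (no arbitrage)

Around SGD → JPY → GBP → SGD: 1 ÷ 0.0088610 × 0.0057482 ÷ 0.64870 = 1.000012
Product ≈ 1 (deviation 0.001%, within rounding noise).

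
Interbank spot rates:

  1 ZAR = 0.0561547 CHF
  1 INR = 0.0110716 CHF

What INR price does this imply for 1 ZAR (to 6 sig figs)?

ZAR/INR = 5.07196

1 ZAR × 0.0561547 = 0.0561547 CHF
0.0561547 CHF ÷ 0.0110716 = 5.07196 INR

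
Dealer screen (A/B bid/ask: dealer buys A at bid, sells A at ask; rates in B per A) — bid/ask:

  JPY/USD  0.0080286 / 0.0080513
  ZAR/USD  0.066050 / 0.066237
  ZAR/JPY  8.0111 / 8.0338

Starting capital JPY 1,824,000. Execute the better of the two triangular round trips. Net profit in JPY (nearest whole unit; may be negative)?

Net profit: JPY 38,562

Best loop JPY → ZAR → USD → JPY:
JPY 1,824,000 ÷ 8.0338 (buy ZAR at ask) = ZAR 227,040.75
ZAR 227,040.75 × 0.066050 (sell ZAR at bid) = USD 14,996.04
USD 14,996.04 ÷ 0.0080513 (buy JPY at ask) = JPY 1,862,562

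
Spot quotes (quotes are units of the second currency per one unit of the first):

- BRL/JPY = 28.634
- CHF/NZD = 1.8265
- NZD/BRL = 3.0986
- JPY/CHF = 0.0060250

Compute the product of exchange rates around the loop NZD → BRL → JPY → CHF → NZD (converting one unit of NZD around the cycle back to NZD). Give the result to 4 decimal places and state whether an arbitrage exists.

Around NZD → BRL → JPY → CHF → NZD: 1 × 3.0986 × 28.634 × 0.0060250 × 1.8265 = 0.976392
Product < 1; profitable direction is NZD → CHF → JPY → BRL → NZD.

0.9764 (arbitrage exists)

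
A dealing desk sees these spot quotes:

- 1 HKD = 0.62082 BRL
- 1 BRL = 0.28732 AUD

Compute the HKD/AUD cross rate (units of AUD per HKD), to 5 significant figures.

HKD/AUD = 0.17837

1 HKD × 0.62082 = 0.62082 BRL
0.62082 BRL × 0.28732 = 0.178374 AUD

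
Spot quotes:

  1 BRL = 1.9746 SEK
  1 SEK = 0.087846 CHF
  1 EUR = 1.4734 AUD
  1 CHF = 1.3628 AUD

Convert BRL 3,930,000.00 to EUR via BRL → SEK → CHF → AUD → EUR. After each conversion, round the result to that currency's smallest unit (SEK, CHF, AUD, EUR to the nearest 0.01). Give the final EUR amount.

EUR 630,529.10

BRL 3,930,000.00 × 1.9746 = SEK 7,760,178.00
SEK 7,760,178.00 × 0.087846 = CHF 681,700.60
CHF 681,700.60 × 1.3628 = AUD 929,021.58
AUD 929,021.58 ÷ 1.4734 = EUR 630,529.10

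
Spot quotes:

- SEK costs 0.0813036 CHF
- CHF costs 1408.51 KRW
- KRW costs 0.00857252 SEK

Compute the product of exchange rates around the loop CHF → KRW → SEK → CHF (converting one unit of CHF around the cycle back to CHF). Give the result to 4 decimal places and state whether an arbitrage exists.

Around CHF → KRW → SEK → CHF: 1 × 1408.51 × 0.00857252 × 0.0813036 = 0.981699
Product < 1; profitable direction is CHF → SEK → KRW → CHF.

0.9817 (arbitrage exists)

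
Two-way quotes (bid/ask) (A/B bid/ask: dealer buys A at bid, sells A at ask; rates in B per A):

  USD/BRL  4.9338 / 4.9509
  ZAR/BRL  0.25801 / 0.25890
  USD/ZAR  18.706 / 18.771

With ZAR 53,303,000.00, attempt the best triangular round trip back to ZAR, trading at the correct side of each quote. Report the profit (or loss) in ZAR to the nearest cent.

Net profit: ZAR 811,510.36

Best loop ZAR → USD → BRL → ZAR:
ZAR 53,303,000.00 ÷ 18.771 (buy USD at ask) = USD 2,839,646.26
USD 2,839,646.26 × 4.9338 (sell USD at bid) = BRL 14,010,246.73
BRL 14,010,246.73 ÷ 0.25890 (buy ZAR at ask) = ZAR 54,114,510.36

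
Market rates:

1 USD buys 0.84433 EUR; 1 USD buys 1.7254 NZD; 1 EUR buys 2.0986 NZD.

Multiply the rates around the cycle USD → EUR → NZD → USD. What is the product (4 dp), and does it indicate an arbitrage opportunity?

1.0270 (arbitrage exists)

Around USD → EUR → NZD → USD: 1 × 0.84433 × 2.0986 ÷ 1.7254 = 1.026957
Product > 1; profitable direction is USD → EUR → NZD → USD.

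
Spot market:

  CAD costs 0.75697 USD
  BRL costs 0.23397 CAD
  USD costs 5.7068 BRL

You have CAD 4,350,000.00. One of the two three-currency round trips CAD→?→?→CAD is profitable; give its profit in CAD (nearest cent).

Profit: CAD 46,638.44

Profitable loop is CAD → USD → BRL → CAD:
CAD 4,350,000.00 × 0.75697 = USD 3,292,819.50
USD 3,292,819.50 × 5.7068 = BRL 18,791,462.32
BRL 18,791,462.32 × 0.23397 = CAD 4,396,638.44
Profit = CAD 4,396,638.44 − CAD 4,350,000.00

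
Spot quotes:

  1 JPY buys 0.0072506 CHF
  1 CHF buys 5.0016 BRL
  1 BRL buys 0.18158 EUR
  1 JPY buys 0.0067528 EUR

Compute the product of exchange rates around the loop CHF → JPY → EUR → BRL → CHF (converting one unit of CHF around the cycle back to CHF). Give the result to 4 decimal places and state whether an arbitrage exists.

Around CHF → JPY → EUR → BRL → CHF: 1 ÷ 0.0072506 × 0.0067528 ÷ 0.18158 ÷ 5.0016 = 1.025494
Product > 1; profitable direction is CHF → JPY → EUR → BRL → CHF.

1.0255 (arbitrage exists)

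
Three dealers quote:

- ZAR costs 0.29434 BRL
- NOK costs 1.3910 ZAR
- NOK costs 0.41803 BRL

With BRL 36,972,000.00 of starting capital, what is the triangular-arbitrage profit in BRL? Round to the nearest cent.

Profitable loop is BRL → ZAR → NOK → BRL:
BRL 36,972,000.00 ÷ 0.29434 = ZAR 125,609,838.96
ZAR 125,609,838.96 ÷ 1.3910 = NOK 90,301,825.28
NOK 90,301,825.28 × 0.41803 = BRL 37,748,872.02
Profit = BRL 37,748,872.02 − BRL 36,972,000.00

Profit: BRL 776,872.02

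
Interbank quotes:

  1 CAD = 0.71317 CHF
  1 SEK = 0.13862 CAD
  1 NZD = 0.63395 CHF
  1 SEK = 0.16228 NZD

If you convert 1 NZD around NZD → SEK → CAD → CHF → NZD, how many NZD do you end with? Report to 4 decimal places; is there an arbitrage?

0.9609 (arbitrage exists)

Around NZD → SEK → CAD → CHF → NZD: 1 ÷ 0.16228 × 0.13862 × 0.71317 ÷ 0.63395 = 0.960946
Product < 1; profitable direction is NZD → CHF → CAD → SEK → NZD.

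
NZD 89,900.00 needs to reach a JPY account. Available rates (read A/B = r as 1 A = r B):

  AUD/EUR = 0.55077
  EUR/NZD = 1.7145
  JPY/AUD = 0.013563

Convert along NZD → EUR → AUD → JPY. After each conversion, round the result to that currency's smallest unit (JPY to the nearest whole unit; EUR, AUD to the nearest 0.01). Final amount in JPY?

JPY 7,019,338

NZD 89,900.00 ÷ 1.7145 = EUR 52,435.11
EUR 52,435.11 ÷ 0.55077 = AUD 95,203.28
AUD 95,203.28 ÷ 0.013563 = JPY 7,019,338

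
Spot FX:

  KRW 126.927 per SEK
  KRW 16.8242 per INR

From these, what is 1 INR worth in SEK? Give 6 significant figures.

INR/SEK = 0.132550

1 INR × 16.8242 = 16.8242 KRW
16.8242 KRW ÷ 126.927 = 0.13255 SEK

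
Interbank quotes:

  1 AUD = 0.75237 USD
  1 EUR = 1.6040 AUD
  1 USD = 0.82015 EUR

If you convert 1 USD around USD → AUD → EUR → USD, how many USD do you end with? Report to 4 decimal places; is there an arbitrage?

Around USD → AUD → EUR → USD: 1 ÷ 0.75237 ÷ 1.6040 ÷ 0.82015 = 1.010348
Product > 1; profitable direction is USD → AUD → EUR → USD.

1.0103 (arbitrage exists)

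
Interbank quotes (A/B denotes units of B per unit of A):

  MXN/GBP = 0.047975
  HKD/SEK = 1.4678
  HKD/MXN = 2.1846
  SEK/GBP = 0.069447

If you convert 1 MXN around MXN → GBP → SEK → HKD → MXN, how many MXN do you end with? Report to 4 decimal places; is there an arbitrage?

1.0282 (arbitrage exists)

Around MXN → GBP → SEK → HKD → MXN: 1 × 0.047975 ÷ 0.069447 ÷ 1.4678 × 2.1846 = 1.028174
Product > 1; profitable direction is MXN → GBP → SEK → HKD → MXN.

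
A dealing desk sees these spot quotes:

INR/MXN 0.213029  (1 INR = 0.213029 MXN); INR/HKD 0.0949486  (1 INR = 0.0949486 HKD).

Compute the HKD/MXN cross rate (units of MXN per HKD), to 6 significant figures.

HKD/MXN = 2.24362

1 HKD ÷ 0.0949486 = 10.532 INR
10.532 INR × 0.213029 = 2.24362 MXN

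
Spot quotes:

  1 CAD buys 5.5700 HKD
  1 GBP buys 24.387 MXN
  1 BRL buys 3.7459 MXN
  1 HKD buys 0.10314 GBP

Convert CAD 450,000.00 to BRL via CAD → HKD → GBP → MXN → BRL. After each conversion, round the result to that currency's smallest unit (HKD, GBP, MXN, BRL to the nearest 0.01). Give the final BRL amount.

CAD 450,000.00 × 5.5700 = HKD 2,506,500.00
HKD 2,506,500.00 × 0.10314 = GBP 258,520.41
GBP 258,520.41 × 24.387 = MXN 6,304,537.24
MXN 6,304,537.24 ÷ 3.7459 = BRL 1,683,050.07

BRL 1,683,050.07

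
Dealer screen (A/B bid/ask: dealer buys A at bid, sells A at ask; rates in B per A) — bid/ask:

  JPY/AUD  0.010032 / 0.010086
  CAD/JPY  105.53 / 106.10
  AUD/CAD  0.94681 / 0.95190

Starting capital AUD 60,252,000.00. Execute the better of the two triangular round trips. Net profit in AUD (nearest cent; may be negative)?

Net profit: AUD 142,552.16

Best loop AUD → CAD → JPY → AUD:
AUD 60,252,000.00 × 0.94681 (sell AUD at bid) = CAD 57,047,196.12
CAD 57,047,196.12 × 105.53 (sell CAD at bid) = JPY 6,020,190,607
JPY 6,020,190,607 × 0.010032 (sell JPY at bid) = AUD 60,394,552.16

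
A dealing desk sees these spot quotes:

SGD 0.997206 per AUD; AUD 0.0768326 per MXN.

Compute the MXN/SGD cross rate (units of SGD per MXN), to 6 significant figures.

1 MXN × 0.0768326 = 0.0768326 AUD
0.0768326 AUD × 0.997206 = 0.0766179 SGD

MXN/SGD = 0.0766179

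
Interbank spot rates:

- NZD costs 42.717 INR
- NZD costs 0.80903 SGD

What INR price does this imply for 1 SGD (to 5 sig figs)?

1 SGD ÷ 0.80903 = 1.23605 NZD
1.23605 NZD × 42.717 = 52.8003 INR

SGD/INR = 52.800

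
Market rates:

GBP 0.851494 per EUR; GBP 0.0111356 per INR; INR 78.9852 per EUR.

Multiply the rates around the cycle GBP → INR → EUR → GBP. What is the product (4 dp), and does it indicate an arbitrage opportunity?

0.9681 (arbitrage exists)

Around GBP → INR → EUR → GBP: 1 ÷ 0.0111356 ÷ 78.9852 × 0.851494 = 0.968105
Product < 1; profitable direction is GBP → EUR → INR → GBP.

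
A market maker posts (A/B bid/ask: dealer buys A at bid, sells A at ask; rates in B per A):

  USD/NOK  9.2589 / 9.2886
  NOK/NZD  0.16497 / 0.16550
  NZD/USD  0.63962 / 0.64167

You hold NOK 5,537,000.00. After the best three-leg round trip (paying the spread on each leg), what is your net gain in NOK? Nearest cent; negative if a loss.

Net profit: NOK 76,251.86

Best loop NOK → USD → NZD → NOK:
NOK 5,537,000.00 ÷ 9.2886 (buy USD at ask) = USD 596,107.06
USD 596,107.06 ÷ 0.64167 (buy NZD at ask) = NZD 928,993.18
NZD 928,993.18 ÷ 0.16550 (buy NOK at ask) = NOK 5,613,251.86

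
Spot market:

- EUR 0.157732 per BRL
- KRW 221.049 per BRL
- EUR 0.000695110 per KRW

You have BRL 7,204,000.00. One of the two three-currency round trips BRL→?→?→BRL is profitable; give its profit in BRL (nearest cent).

Profitable loop is BRL → EUR → KRW → BRL:
BRL 7,204,000.00 × 0.157732 = EUR 1,136,301.33
EUR 1,136,301.33 ÷ 0.000695110 = KRW 1,634,707,209
KRW 1,634,707,209 ÷ 221.049 = BRL 7,395,225.53
Profit = BRL 7,395,225.53 − BRL 7,204,000.00

Profit: BRL 191,225.53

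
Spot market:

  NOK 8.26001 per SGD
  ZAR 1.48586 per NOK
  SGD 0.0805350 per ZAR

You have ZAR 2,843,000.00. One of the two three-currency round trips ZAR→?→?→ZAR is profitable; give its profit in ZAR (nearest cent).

Profit: ZAR 33,297.03

Profitable loop is ZAR → NOK → SGD → ZAR:
ZAR 2,843,000.00 ÷ 1.48586 = NOK 1,913,370.03
NOK 1,913,370.03 ÷ 8.26001 = SGD 231,642.58
SGD 231,642.58 ÷ 0.0805350 = ZAR 2,876,297.03
Profit = ZAR 2,876,297.03 − ZAR 2,843,000.00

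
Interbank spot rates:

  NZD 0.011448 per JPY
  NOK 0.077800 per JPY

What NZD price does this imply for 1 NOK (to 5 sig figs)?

1 NOK ÷ 0.077800 = 12.8535 JPY
12.8535 JPY × 0.011448 = 0.147147 NZD

NOK/NZD = 0.14715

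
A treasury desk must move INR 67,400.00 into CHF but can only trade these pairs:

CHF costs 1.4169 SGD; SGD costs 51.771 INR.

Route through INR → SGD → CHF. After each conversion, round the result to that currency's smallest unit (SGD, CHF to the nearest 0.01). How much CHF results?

INR 67,400.00 ÷ 51.771 = SGD 1,301.89
SGD 1,301.89 ÷ 1.4169 = CHF 918.83

CHF 918.83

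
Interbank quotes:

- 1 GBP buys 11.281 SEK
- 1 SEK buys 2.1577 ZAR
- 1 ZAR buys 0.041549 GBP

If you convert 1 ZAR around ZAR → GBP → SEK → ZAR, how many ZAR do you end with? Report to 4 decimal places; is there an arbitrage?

Around ZAR → GBP → SEK → ZAR: 1 × 0.041549 × 11.281 × 2.1577 = 1.011345
Product > 1; profitable direction is ZAR → GBP → SEK → ZAR.

1.0113 (arbitrage exists)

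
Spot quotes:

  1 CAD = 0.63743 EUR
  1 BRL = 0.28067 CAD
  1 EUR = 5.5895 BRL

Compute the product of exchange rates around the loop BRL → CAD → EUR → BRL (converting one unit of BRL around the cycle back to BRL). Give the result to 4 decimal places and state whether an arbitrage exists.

1.0000 (no arbitrage)

Around BRL → CAD → EUR → BRL: 1 × 0.28067 × 0.63743 × 5.5895 = 1.000003
Product ≈ 1 (deviation 0.000%, within rounding noise).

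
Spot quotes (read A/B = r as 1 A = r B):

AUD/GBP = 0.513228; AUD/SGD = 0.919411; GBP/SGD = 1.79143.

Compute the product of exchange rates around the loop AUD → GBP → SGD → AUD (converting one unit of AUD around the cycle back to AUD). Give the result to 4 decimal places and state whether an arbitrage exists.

1.0000 (no arbitrage)

Around AUD → GBP → SGD → AUD: 1 × 0.513228 × 1.79143 ÷ 0.919411 = 1.000001
Product ≈ 1 (deviation 0.000%, within rounding noise).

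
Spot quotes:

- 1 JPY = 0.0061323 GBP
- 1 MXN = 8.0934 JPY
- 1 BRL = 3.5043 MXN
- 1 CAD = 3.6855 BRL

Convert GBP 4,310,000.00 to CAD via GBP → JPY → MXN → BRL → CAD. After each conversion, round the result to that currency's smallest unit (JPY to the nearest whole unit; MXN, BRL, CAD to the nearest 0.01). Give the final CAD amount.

GBP 4,310,000.00 ÷ 0.0061323 = JPY 702,835,804
JPY 702,835,804 ÷ 8.0934 = MXN 86,840,611.36
MXN 86,840,611.36 ÷ 3.5043 = BRL 24,781,157.82
BRL 24,781,157.82 ÷ 3.6855 = CAD 6,723,960.88

CAD 6,723,960.88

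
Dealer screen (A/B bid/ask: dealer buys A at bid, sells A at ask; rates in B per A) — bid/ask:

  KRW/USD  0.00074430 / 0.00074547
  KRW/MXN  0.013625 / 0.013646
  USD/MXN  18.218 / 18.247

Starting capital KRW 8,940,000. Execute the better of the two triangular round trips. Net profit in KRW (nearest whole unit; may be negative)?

Net profit: KRW 14,728

Best loop KRW → MXN → USD → KRW:
KRW 8,940,000 × 0.013625 (sell KRW at bid) = MXN 121,807.50
MXN 121,807.50 ÷ 18.247 (buy USD at ask) = USD 6,675.48
USD 6,675.48 ÷ 0.00074547 (buy KRW at ask) = KRW 8,954,728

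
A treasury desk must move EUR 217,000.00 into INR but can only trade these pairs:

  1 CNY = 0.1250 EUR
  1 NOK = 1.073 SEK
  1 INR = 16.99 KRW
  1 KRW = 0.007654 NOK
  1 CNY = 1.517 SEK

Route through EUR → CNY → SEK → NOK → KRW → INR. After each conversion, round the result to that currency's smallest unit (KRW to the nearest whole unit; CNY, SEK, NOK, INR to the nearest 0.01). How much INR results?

EUR 217,000.00 ÷ 0.1250 = CNY 1,736,000.00
CNY 1,736,000.00 × 1.517 = SEK 2,633,512.00
SEK 2,633,512.00 ÷ 1.073 = NOK 2,454,344.83
NOK 2,454,344.83 ÷ 0.007654 = KRW 320,661,723
KRW 320,661,723 ÷ 16.99 = INR 18,873,556.39

INR 18,873,556.39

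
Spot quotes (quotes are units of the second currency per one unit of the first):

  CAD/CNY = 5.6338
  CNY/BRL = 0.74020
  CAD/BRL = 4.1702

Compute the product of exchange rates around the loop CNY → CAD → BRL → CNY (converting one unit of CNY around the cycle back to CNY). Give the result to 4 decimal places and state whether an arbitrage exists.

1.0000 (no arbitrage)

Around CNY → CAD → BRL → CNY: 1 ÷ 5.6338 × 4.1702 ÷ 0.74020 = 1.000015
Product ≈ 1 (deviation 0.001%, within rounding noise).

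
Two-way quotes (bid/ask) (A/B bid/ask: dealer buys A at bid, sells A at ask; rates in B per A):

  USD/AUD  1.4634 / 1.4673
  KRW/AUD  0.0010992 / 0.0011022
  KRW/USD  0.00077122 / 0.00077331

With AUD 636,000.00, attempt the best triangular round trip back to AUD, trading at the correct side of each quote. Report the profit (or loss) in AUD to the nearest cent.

Net profit: AUD 15,235.46

Best loop AUD → KRW → USD → AUD:
AUD 636,000.00 ÷ 0.0011022 (buy KRW at ask) = KRW 577,027,763
KRW 577,027,763 × 0.00077122 (sell KRW at bid) = USD 445,015.35
USD 445,015.35 × 1.4634 (sell USD at bid) = AUD 651,235.46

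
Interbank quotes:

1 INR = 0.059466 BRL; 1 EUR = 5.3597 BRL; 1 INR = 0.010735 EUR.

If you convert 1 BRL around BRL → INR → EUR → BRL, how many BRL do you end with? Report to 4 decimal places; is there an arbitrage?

Around BRL → INR → EUR → BRL: 1 ÷ 0.059466 × 0.010735 × 5.3597 = 0.967551
Product < 1; profitable direction is BRL → EUR → INR → BRL.

0.9676 (arbitrage exists)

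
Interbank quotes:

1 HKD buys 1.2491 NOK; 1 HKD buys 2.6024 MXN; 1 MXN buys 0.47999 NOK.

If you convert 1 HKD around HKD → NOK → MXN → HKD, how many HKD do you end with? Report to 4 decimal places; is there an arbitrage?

Around HKD → NOK → MXN → HKD: 1 × 1.2491 ÷ 0.47999 ÷ 2.6024 = 0.999979
Product ≈ 1 (deviation 0.002%, within rounding noise).

1.0000 (no arbitrage)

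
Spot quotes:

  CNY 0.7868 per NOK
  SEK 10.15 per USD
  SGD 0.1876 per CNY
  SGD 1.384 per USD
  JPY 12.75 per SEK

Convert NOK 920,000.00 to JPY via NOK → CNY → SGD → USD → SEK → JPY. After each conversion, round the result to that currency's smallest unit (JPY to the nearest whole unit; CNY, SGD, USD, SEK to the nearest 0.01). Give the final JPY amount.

NOK 920,000.00 × 0.7868 = CNY 723,856.00
CNY 723,856.00 × 0.1876 = SGD 135,795.39
SGD 135,795.39 ÷ 1.384 = USD 98,118.06
USD 98,118.06 × 10.15 = SEK 995,898.31
SEK 995,898.31 × 12.75 = JPY 12,697,703

JPY 12,697,703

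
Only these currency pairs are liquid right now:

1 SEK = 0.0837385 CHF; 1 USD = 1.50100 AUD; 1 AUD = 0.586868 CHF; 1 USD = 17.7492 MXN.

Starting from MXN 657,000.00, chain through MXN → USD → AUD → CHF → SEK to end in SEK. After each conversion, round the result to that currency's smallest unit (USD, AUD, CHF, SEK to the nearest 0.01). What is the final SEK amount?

MXN 657,000.00 ÷ 17.7492 = USD 37,015.75
USD 37,015.75 × 1.50100 = AUD 55,560.64
AUD 55,560.64 × 0.586868 = CHF 32,606.76
CHF 32,606.76 ÷ 0.0837385 = SEK 389,387.92

SEK 389,387.92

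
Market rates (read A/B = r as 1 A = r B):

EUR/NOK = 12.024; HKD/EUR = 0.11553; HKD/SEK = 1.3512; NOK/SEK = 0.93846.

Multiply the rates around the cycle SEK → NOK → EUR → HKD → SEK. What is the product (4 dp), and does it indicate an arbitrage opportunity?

1.0365 (arbitrage exists)

Around SEK → NOK → EUR → HKD → SEK: 1 ÷ 0.93846 ÷ 12.024 ÷ 0.11553 × 1.3512 = 1.036478
Product > 1; profitable direction is SEK → NOK → EUR → HKD → SEK.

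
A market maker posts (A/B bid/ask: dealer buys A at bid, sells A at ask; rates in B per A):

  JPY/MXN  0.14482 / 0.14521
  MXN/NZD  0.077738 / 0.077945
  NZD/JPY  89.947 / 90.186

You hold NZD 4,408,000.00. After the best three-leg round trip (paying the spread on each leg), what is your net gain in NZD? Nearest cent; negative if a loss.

Best loop NZD → JPY → MXN → NZD:
NZD 4,408,000.00 × 89.947 (sell NZD at bid) = JPY 396,486,376
JPY 396,486,376 × 0.14482 (sell JPY at bid) = MXN 57,419,156.97
MXN 57,419,156.97 × 0.077738 (sell MXN at bid) = NZD 4,463,650.42

Net profit: NZD 55,650.42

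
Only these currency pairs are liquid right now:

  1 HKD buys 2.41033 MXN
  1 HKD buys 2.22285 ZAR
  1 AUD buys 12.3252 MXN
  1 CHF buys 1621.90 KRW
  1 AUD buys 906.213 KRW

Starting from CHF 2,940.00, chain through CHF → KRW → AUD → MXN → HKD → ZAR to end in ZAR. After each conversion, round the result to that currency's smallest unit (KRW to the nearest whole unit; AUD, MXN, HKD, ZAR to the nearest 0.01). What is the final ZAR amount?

ZAR 59,809.27

CHF 2,940.00 × 1621.90 = KRW 4,768,386
KRW 4,768,386 ÷ 906.213 = AUD 5,261.88
AUD 5,261.88 × 12.3252 = MXN 64,853.72
MXN 64,853.72 ÷ 2.41033 = HKD 26,906.57
HKD 26,906.57 × 2.22285 = ZAR 59,809.27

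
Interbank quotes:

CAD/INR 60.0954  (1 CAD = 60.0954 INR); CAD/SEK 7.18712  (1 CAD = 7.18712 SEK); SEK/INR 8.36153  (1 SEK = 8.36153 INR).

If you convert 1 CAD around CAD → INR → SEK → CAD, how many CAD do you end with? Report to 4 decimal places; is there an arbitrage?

Around CAD → INR → SEK → CAD: 1 × 60.0954 ÷ 8.36153 ÷ 7.18712 = 1.000001
Product ≈ 1 (deviation 0.000%, within rounding noise).

1.0000 (no arbitrage)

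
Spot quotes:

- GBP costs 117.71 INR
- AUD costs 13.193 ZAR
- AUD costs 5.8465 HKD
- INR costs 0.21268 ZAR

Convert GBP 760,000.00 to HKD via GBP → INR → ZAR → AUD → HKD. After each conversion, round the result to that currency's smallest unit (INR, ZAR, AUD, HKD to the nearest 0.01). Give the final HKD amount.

HKD 8,431,522.32

GBP 760,000.00 × 117.71 = INR 89,459,600.00
INR 89,459,600.00 × 0.21268 = ZAR 19,026,267.73
ZAR 19,026,267.73 ÷ 13.193 = AUD 1,442,148.69
AUD 1,442,148.69 × 5.8465 = HKD 8,431,522.32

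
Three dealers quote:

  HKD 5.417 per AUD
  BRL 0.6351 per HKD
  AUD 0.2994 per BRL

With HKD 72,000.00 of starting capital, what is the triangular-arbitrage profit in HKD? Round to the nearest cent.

Profitable loop is HKD → BRL → AUD → HKD:
HKD 72,000.00 × 0.6351 = BRL 45,727.20
BRL 45,727.20 × 0.2994 = AUD 13,690.72
AUD 13,690.72 × 5.417 = HKD 74,162.65
Profit = HKD 74,162.65 − HKD 72,000.00

Profit: HKD 2,162.65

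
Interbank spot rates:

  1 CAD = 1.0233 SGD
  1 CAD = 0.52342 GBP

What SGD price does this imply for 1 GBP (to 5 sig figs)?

GBP/SGD = 1.9550

1 GBP ÷ 0.52342 = 1.91051 CAD
1.91051 CAD × 1.0233 = 1.95503 SGD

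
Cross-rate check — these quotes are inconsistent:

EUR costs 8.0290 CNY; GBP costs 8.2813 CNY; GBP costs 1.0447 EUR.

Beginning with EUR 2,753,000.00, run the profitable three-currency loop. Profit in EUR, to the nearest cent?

Profitable loop is EUR → CNY → GBP → EUR:
EUR 2,753,000.00 × 8.0290 = CNY 22,103,837.00
CNY 22,103,837.00 ÷ 8.2813 = GBP 2,669,126.47
GBP 2,669,126.47 × 1.0447 = EUR 2,788,436.42
Profit = EUR 2,788,436.42 − EUR 2,753,000.00

Profit: EUR 35,436.42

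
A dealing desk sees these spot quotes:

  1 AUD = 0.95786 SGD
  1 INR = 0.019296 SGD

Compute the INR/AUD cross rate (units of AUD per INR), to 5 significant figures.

INR/AUD = 0.020145

1 INR × 0.019296 = 0.019296 SGD
0.019296 SGD ÷ 0.95786 = 0.0201449 AUD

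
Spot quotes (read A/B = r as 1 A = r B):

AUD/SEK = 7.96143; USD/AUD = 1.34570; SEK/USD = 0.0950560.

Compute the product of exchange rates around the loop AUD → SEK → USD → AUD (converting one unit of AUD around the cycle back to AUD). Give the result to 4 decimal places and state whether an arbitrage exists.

Around AUD → SEK → USD → AUD: 1 × 7.96143 × 0.0950560 × 1.34570 = 1.018401
Product > 1; profitable direction is AUD → SEK → USD → AUD.

1.0184 (arbitrage exists)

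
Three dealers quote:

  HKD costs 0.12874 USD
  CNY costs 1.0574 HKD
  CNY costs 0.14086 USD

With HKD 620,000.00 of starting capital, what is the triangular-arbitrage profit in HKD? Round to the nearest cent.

Profit: HKD 21,544.17

Profitable loop is HKD → CNY → USD → HKD:
HKD 620,000.00 ÷ 1.0574 = CNY 586,343.86
CNY 586,343.86 × 0.14086 = USD 82,592.40
USD 82,592.40 ÷ 0.12874 = HKD 641,544.17
Profit = HKD 641,544.17 − HKD 620,000.00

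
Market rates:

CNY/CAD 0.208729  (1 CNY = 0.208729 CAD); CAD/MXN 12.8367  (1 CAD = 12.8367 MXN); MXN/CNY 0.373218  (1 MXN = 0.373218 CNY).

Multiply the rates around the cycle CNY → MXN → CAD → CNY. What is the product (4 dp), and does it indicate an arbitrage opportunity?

Around CNY → MXN → CAD → CNY: 1 ÷ 0.373218 ÷ 12.8367 ÷ 0.208729 = 1.000003
Product ≈ 1 (deviation 0.000%, within rounding noise).

1.0000 (no arbitrage)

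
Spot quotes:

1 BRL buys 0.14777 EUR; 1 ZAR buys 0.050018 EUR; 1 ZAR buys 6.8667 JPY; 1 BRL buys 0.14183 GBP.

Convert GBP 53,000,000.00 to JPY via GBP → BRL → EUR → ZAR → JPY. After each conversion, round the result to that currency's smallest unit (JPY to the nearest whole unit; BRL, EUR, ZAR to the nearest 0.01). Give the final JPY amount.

JPY 7,580,813,138

GBP 53,000,000.00 ÷ 0.14183 = BRL 373,686,808.15
BRL 373,686,808.15 × 0.14777 = EUR 55,219,699.64
EUR 55,219,699.64 ÷ 0.050018 = ZAR 1,103,996,554.04
ZAR 1,103,996,554.04 × 6.8667 = JPY 7,580,813,138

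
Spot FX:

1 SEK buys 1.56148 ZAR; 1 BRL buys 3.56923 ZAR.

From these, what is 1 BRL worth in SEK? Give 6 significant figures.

BRL/SEK = 2.28580

1 BRL × 3.56923 = 3.56923 ZAR
3.56923 ZAR ÷ 1.56148 = 2.2858 SEK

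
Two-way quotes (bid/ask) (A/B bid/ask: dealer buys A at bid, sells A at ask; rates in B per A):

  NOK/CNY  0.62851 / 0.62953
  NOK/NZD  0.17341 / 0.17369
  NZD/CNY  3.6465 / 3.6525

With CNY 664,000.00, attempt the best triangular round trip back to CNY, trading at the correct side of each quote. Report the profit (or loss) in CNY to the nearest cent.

Net profit: CNY 2,963.40

Best loop CNY → NOK → NZD → CNY:
CNY 664,000.00 ÷ 0.62953 (buy NOK at ask) = NOK 1,054,755.13
NOK 1,054,755.13 × 0.17341 (sell NOK at bid) = NZD 182,905.09
NZD 182,905.09 × 3.6465 (sell NZD at bid) = CNY 666,963.40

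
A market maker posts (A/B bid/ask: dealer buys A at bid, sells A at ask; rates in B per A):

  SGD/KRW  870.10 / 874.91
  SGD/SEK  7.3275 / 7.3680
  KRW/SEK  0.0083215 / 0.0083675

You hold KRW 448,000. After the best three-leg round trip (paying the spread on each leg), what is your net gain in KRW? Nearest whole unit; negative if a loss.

Net profit: KRW 409

Best loop KRW → SGD → SEK → KRW:
KRW 448,000 ÷ 874.91 (buy SGD at ask) = SGD 512.05
SGD 512.05 × 7.3275 (sell SGD at bid) = SEK 3,752.07
SEK 3,752.07 ÷ 0.0083675 (buy KRW at ask) = KRW 448,409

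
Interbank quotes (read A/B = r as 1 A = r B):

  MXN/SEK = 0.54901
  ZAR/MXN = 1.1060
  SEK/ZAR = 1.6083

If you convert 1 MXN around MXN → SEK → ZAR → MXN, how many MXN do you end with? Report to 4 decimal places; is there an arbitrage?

Around MXN → SEK → ZAR → MXN: 1 × 0.54901 × 1.6083 × 1.1060 = 0.976568
Product < 1; profitable direction is MXN → ZAR → SEK → MXN.

0.9766 (arbitrage exists)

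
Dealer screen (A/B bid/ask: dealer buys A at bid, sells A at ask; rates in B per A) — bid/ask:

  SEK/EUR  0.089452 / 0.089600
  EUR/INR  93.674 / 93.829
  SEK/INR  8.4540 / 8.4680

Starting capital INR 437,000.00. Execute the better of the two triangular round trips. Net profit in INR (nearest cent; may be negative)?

Best loop INR → EUR → SEK → INR:
INR 437,000.00 ÷ 93.829 (buy EUR at ask) = EUR 4,657.41
EUR 4,657.41 ÷ 0.089600 (buy SEK at ask) = SEK 51,980.01
SEK 51,980.01 × 8.4540 (sell SEK at bid) = INR 439,438.99

Net profit: INR 2,438.99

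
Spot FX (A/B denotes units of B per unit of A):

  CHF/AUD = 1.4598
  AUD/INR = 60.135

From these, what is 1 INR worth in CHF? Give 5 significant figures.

INR/CHF = 0.011391

1 INR ÷ 60.135 = 0.0166293 AUD
0.0166293 AUD ÷ 1.4598 = 0.0113915 CHF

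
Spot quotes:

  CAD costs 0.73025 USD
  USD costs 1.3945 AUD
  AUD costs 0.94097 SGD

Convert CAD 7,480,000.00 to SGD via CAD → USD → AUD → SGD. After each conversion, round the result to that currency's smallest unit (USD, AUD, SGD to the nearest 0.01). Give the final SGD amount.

SGD 7,167,496.01

CAD 7,480,000.00 × 0.73025 = USD 5,462,270.00
USD 5,462,270.00 × 1.3945 = AUD 7,617,135.52
AUD 7,617,135.52 × 0.94097 = SGD 7,167,496.01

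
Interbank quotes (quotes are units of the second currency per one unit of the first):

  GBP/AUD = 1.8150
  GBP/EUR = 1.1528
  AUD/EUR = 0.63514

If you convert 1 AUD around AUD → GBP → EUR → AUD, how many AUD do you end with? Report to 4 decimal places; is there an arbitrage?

Around AUD → GBP → EUR → AUD: 1 ÷ 1.8150 × 1.1528 ÷ 0.63514 = 1.000018
Product ≈ 1 (deviation 0.002%, within rounding noise).

1.0000 (no arbitrage)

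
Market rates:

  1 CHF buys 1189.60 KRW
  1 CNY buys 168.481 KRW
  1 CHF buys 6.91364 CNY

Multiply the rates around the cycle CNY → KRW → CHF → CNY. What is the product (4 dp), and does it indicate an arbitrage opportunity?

0.9792 (arbitrage exists)

Around CNY → KRW → CHF → CNY: 1 × 168.481 ÷ 1189.60 × 6.91364 = 0.979167
Product < 1; profitable direction is CNY → CHF → KRW → CNY.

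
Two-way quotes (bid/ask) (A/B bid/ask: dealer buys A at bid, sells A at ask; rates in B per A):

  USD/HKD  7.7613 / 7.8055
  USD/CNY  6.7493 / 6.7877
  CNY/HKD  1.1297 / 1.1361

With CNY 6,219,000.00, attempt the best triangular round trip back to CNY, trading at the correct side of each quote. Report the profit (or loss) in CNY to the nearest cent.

Net profit: CNY 40,156.76

Best loop CNY → USD → HKD → CNY:
CNY 6,219,000.00 ÷ 6.7877 (buy USD at ask) = USD 916,216.10
USD 916,216.10 × 7.7613 (sell USD at bid) = HKD 7,111,027.99
HKD 7,111,027.99 ÷ 1.1361 (buy CNY at ask) = CNY 6,259,156.76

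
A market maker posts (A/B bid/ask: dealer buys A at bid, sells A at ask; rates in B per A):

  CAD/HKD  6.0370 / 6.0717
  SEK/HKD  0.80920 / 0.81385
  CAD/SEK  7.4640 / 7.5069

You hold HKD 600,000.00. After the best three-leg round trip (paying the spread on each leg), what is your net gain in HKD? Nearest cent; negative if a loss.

Best loop HKD → CAD → SEK → HKD:
HKD 600,000.00 ÷ 6.0717 (buy CAD at ask) = CAD 98,819.11
CAD 98,819.11 × 7.4640 (sell CAD at bid) = SEK 737,585.85
SEK 737,585.85 × 0.80920 (sell SEK at bid) = HKD 596,854.47

Net result: HKD -3,145.53 (no profitable arbitrage after spreads)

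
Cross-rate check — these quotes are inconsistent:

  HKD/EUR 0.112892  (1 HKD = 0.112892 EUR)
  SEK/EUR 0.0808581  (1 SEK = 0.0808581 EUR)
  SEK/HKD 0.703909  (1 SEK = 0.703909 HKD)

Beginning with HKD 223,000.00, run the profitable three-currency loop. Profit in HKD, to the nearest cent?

Profit: HKD 3,907.43

Profitable loop is HKD → SEK → EUR → HKD:
HKD 223,000.00 ÷ 0.703909 = SEK 316,802.31
SEK 316,802.31 × 0.0808581 = EUR 25,616.03
EUR 25,616.03 ÷ 0.112892 = HKD 226,907.43
Profit = HKD 226,907.43 − HKD 223,000.00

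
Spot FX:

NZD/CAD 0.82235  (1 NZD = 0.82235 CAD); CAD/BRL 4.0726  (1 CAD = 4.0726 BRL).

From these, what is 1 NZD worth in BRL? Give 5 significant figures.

1 NZD × 0.82235 = 0.82235 CAD
0.82235 CAD × 4.0726 = 3.3491 BRL

NZD/BRL = 3.3491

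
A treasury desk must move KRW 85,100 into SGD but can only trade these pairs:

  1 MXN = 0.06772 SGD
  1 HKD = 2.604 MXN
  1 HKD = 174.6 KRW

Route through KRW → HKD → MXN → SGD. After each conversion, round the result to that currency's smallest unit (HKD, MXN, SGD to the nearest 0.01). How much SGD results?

SGD 85.95

KRW 85,100 ÷ 174.6 = HKD 487.40
HKD 487.40 × 2.604 = MXN 1,269.19
MXN 1,269.19 × 0.06772 = SGD 85.95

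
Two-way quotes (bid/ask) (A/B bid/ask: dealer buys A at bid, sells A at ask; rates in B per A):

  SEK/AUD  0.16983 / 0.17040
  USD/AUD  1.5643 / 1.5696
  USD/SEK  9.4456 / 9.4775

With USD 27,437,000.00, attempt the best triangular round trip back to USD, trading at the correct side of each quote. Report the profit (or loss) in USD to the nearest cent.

Best loop USD → SEK → AUD → USD:
USD 27,437,000.00 × 9.4456 (sell USD at bid) = SEK 259,158,927.20
SEK 259,158,927.20 × 0.16983 (sell SEK at bid) = AUD 44,012,960.61
AUD 44,012,960.61 ÷ 1.5696 (buy USD at ask) = USD 28,040,877.04

Net profit: USD 603,877.04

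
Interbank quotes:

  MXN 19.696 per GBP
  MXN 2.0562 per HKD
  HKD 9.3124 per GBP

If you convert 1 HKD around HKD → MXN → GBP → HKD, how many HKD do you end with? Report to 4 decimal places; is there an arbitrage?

0.9722 (arbitrage exists)

Around HKD → MXN → GBP → HKD: 1 × 2.0562 ÷ 19.696 × 9.3124 = 0.972185
Product < 1; profitable direction is HKD → GBP → MXN → HKD.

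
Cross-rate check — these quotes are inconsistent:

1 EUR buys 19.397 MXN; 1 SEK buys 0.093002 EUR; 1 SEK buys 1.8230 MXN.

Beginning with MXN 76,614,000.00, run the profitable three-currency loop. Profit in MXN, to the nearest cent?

Profitable loop is MXN → EUR → SEK → MXN:
MXN 76,614,000.00 ÷ 19.397 = EUR 3,949,786.05
EUR 3,949,786.05 ÷ 0.093002 = SEK 42,469,904.40
SEK 42,469,904.40 × 1.8230 = MXN 77,422,635.73
Profit = MXN 77,422,635.73 − MXN 76,614,000.00

Profit: MXN 808,635.73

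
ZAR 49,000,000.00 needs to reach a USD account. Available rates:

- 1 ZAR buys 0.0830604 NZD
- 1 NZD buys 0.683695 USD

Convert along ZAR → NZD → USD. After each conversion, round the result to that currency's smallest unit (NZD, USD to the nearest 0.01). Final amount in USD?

ZAR 49,000,000.00 × 0.0830604 = NZD 4,069,959.60
NZD 4,069,959.60 × 0.683695 = USD 2,782,611.03

USD 2,782,611.03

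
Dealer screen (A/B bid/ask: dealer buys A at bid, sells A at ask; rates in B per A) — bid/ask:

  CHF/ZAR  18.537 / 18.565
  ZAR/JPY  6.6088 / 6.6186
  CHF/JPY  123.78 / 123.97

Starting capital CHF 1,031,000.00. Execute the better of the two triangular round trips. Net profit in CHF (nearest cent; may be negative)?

Net profit: CHF 7,599.37

Best loop CHF → JPY → ZAR → CHF:
CHF 1,031,000.00 × 123.78 (sell CHF at bid) = JPY 127,617,180
JPY 127,617,180 ÷ 6.6186 (buy ZAR at ask) = ZAR 19,281,597.32
ZAR 19,281,597.32 ÷ 18.565 (buy CHF at ask) = CHF 1,038,599.37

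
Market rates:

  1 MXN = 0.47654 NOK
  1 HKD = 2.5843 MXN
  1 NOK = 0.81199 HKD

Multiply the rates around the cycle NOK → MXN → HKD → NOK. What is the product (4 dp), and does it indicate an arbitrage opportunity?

Around NOK → MXN → HKD → NOK: 1 ÷ 0.47654 ÷ 2.5843 ÷ 0.81199 = 1.000016
Product ≈ 1 (deviation 0.002%, within rounding noise).

1.0000 (no arbitrage)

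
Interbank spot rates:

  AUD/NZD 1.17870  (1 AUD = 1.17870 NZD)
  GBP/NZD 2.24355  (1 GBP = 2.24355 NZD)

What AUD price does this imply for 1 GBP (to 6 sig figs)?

1 GBP × 2.24355 = 2.24355 NZD
2.24355 NZD ÷ 1.17870 = 1.90341 AUD

GBP/AUD = 1.90341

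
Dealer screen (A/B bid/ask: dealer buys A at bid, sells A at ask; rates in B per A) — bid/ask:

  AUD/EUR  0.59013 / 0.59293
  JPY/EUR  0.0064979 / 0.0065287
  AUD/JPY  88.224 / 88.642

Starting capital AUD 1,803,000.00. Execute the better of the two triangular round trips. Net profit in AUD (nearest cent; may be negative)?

Best loop AUD → EUR → JPY → AUD:
AUD 1,803,000.00 × 0.59013 (sell AUD at bid) = EUR 1,064,004.39
EUR 1,064,004.39 ÷ 0.0065287 (buy JPY at ask) = JPY 162,973,393
JPY 162,973,393 ÷ 88.642 (buy AUD at ask) = AUD 1,838,557.26

Net profit: AUD 35,557.26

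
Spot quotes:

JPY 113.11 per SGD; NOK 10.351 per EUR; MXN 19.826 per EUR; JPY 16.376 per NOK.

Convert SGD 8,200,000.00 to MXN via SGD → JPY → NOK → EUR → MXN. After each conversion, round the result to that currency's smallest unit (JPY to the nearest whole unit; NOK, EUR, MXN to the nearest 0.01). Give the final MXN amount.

MXN 108,482,533.25

SGD 8,200,000.00 × 113.11 = JPY 927,502,000
JPY 927,502,000 ÷ 16.376 = NOK 56,637,884.71
NOK 56,637,884.71 ÷ 10.351 = EUR 5,471,730.72
EUR 5,471,730.72 × 19.826 = MXN 108,482,533.25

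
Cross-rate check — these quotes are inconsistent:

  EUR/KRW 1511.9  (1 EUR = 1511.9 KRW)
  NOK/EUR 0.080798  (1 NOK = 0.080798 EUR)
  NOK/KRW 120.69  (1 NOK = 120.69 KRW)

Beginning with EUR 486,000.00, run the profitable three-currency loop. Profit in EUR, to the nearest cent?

Profitable loop is EUR → KRW → NOK → EUR:
EUR 486,000.00 × 1511.9 = KRW 734,783,400
KRW 734,783,400 ÷ 120.69 = NOK 6,088,187.92
NOK 6,088,187.92 × 0.080798 = EUR 491,913.41
Profit = EUR 491,913.41 − EUR 486,000.00

Profit: EUR 5,913.41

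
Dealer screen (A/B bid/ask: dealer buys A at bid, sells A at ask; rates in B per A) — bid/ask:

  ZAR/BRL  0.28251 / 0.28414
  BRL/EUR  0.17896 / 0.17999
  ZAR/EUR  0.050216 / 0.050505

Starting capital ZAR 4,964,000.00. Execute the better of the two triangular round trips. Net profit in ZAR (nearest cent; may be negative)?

Best loop ZAR → BRL → EUR → ZAR:
ZAR 4,964,000.00 × 0.28251 (sell ZAR at bid) = BRL 1,402,379.64
BRL 1,402,379.64 × 0.17896 (sell BRL at bid) = EUR 250,969.86
EUR 250,969.86 ÷ 0.050505 (buy ZAR at ask) = ZAR 4,969,208.20

Net profit: ZAR 5,208.20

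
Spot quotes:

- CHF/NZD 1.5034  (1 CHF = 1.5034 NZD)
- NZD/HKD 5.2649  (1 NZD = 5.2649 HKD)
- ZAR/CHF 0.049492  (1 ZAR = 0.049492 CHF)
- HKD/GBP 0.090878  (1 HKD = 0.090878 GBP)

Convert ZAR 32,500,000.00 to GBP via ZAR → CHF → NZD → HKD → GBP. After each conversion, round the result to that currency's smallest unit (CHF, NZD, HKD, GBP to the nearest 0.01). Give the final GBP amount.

GBP 1,157,022.49

ZAR 32,500,000.00 × 0.049492 = CHF 1,608,490.00
CHF 1,608,490.00 × 1.5034 = NZD 2,418,203.87
NZD 2,418,203.87 × 5.2649 = HKD 12,731,601.56
HKD 12,731,601.56 × 0.090878 = GBP 1,157,022.49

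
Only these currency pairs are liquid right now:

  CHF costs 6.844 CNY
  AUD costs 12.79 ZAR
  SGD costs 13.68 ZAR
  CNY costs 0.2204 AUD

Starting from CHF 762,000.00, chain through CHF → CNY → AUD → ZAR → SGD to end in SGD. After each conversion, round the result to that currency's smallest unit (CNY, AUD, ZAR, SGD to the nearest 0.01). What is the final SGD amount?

SGD 1,074,635.07

CHF 762,000.00 × 6.844 = CNY 5,215,128.00
CNY 5,215,128.00 × 0.2204 = AUD 1,149,414.21
AUD 1,149,414.21 × 12.79 = ZAR 14,701,007.75
ZAR 14,701,007.75 ÷ 13.68 = SGD 1,074,635.07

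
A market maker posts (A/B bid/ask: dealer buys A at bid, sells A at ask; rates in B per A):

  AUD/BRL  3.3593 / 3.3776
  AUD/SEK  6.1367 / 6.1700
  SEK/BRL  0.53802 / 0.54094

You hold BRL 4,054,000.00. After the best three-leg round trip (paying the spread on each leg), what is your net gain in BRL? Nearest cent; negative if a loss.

Net profit: BRL 26,358.05

Best loop BRL → SEK → AUD → BRL:
BRL 4,054,000.00 ÷ 0.54094 (buy SEK at ask) = SEK 7,494,361.67
SEK 7,494,361.67 ÷ 6.1700 (buy AUD at ask) = AUD 1,214,645.33
AUD 1,214,645.33 × 3.3593 (sell AUD at bid) = BRL 4,080,358.05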